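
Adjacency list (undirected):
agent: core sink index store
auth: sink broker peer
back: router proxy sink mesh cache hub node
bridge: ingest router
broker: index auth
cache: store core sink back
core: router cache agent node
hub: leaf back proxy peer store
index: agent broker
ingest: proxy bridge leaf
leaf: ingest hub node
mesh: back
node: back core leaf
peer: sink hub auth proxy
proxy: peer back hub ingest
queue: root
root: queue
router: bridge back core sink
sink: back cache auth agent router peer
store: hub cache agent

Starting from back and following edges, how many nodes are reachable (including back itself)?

BFS from back visits: back, sink, router, proxy, node, mesh, hub, cache, peer, auth, agent, core, bridge, ingest, leaf, store, broker, index
Reachable nodes: 18 of 20 total.

18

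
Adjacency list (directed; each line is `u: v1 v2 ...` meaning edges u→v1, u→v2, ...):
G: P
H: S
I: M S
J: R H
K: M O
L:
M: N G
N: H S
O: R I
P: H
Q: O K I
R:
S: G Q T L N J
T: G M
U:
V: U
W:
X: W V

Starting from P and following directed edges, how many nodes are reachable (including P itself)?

BFS from P visits: P, H, S, G, J, L, N, Q, T, R, I, K, O, M
Reachable nodes: 14 of 18 total.

14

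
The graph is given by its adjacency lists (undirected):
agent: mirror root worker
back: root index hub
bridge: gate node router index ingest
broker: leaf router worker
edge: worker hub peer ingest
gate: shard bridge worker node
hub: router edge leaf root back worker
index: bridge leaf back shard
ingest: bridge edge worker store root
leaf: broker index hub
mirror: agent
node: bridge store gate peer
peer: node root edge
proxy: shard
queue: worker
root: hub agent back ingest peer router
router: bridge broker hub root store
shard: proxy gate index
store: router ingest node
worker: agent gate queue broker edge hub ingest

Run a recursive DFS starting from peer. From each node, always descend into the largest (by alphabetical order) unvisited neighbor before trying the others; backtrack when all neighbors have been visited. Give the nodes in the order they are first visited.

peer root router store node gate worker queue ingest edge hub leaf index shard proxy bridge back broker agent mirror

Visit peer
peer → root
root → router
router → store
store → node
node → gate
gate → worker
worker → queue
worker → ingest
ingest → edge
edge → hub
hub → leaf
leaf → index
index → shard
shard → proxy
index → bridge
index → back
leaf → broker
worker → agent
agent → mirror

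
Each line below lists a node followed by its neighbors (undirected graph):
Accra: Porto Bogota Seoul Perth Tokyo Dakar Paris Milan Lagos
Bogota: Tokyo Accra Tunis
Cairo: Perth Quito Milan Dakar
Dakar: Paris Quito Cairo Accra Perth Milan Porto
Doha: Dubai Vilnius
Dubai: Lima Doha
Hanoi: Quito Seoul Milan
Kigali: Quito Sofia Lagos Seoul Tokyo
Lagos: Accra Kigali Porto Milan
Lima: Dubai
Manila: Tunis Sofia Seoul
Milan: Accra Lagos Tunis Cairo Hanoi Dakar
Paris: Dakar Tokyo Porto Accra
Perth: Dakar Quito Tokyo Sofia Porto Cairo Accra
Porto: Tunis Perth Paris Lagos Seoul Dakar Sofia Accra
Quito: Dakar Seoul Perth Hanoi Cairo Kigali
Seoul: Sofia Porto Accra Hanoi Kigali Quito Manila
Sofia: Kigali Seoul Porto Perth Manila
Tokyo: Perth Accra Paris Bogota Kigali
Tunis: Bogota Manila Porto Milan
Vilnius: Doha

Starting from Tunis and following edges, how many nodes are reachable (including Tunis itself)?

17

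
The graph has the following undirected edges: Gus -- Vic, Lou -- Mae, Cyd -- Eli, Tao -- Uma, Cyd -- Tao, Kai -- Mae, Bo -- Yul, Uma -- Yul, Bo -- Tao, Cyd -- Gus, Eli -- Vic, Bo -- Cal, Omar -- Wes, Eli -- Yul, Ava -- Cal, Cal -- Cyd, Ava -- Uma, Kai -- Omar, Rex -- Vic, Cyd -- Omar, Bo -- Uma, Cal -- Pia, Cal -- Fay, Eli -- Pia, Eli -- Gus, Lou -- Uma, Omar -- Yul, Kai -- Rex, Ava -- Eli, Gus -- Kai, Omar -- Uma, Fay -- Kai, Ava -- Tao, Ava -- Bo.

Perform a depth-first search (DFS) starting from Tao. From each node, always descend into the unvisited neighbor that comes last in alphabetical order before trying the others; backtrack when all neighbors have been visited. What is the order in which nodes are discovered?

Visit Tao
Tao → Uma
Uma → Yul
Yul → Omar
Omar → Wes
Omar → Kai
Kai → Rex
Rex → Vic
Vic → Gus
Gus → Eli
Eli → Pia
Pia → Cal
Cal → Fay
Cal → Cyd
Cal → Bo
Bo → Ava
Kai → Mae
Mae → Lou

Tao → Uma → Yul → Omar → Wes → Kai → Rex → Vic → Gus → Eli → Pia → Cal → Fay → Cyd → Bo → Ava → Mae → Lou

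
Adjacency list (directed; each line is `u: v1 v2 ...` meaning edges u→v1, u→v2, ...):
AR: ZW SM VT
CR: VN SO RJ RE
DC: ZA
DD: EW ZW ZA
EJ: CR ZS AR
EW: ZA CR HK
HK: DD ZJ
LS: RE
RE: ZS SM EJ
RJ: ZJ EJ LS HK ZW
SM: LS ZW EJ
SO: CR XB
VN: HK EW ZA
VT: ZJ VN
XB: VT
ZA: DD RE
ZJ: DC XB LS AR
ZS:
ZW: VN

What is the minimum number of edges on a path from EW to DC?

3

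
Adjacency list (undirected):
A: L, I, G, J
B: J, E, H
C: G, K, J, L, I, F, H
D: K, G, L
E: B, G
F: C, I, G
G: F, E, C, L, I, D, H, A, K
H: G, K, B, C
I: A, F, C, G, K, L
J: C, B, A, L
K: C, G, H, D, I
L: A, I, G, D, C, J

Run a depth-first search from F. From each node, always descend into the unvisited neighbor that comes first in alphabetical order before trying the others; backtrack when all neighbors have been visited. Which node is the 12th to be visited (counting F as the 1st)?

H

Visit F
F → C
C → G
G → A
A → I
I → K
K → D
D → L
L → J
J → B
B → E
B → H

Visit order: F, C, G, A, I, K, D, L, J, B, E, H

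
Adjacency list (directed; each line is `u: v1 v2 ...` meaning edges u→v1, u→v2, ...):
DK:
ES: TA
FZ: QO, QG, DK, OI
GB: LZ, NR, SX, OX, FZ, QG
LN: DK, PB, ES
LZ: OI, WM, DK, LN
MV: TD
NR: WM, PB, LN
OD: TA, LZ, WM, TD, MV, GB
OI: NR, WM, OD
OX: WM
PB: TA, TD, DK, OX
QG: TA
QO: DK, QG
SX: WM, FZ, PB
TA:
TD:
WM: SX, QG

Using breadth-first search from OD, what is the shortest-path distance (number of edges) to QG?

Level 0: OD
Level 1: GB, LZ, MV, TA, TD, WM
Level 2: DK, FZ, LN, NR, OI, OX, QG, SX
Level 3: ES, PB, QO
QG first appears at level 2.

2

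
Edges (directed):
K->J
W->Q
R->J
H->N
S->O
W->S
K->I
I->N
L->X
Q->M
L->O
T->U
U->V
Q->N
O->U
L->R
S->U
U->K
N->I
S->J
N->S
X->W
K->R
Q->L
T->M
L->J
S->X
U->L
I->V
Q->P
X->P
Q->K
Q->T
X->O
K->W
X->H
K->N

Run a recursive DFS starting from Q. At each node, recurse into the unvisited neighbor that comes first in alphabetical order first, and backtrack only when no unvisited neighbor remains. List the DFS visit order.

Visit Q
Q → K
K → I
I → N
N → S
S → J
S → O
O → U
U → L
L → R
L → X
X → H
X → P
X → W
U → V
Q → M
Q → T

Q → K → I → N → S → J → O → U → L → R → X → H → P → W → V → M → T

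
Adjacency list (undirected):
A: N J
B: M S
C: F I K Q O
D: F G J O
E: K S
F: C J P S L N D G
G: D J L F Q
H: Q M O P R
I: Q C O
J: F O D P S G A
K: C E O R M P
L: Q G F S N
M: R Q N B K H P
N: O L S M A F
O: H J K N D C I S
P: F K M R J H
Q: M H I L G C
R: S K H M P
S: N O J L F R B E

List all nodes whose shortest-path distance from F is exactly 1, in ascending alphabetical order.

Level 0: F
Level 1: C, D, G, J, L, N, P, S
Level 2: A, B, E, H, I, K, M, O, Q, R

C, D, G, J, L, N, P, S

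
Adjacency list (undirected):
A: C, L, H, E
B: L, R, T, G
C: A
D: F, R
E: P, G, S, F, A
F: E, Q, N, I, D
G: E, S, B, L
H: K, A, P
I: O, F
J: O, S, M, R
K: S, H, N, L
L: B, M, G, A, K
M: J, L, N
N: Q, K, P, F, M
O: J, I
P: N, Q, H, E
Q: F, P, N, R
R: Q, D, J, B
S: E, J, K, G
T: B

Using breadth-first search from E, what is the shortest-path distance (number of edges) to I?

2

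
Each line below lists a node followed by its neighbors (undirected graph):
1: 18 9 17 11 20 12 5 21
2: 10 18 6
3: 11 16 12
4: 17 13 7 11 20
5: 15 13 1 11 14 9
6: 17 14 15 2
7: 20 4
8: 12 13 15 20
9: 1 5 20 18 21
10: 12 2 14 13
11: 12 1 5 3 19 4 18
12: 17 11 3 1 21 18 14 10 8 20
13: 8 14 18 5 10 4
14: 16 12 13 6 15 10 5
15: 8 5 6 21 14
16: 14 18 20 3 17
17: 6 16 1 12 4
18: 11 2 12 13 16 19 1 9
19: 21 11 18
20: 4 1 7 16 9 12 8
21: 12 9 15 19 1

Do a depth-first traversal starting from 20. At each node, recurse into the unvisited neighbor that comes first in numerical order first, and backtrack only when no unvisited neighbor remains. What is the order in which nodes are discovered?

20, 1, 5, 9, 18, 2, 6, 14, 10, 12, 3, 11, 4, 7, 13, 8, 15, 21, 19, 17, 16

Visit 20
20 → 1
1 → 5
5 → 9
9 → 18
18 → 2
2 → 6
6 → 14
14 → 10
10 → 12
12 → 3
3 → 11
11 → 4
4 → 7
4 → 13
13 → 8
8 → 15
15 → 21
21 → 19
4 → 17
17 → 16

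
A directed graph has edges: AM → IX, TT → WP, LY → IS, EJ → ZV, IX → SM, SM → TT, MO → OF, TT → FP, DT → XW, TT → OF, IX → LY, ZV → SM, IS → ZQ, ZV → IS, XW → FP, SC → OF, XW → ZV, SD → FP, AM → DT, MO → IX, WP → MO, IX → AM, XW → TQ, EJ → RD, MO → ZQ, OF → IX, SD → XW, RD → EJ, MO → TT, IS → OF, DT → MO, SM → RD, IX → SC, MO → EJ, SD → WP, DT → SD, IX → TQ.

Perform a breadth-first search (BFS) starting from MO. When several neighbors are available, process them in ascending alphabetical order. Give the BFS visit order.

Visit MO; enqueue EJ, IX, OF, TT, ZQ → queue [EJ, IX, OF, TT, ZQ]
Visit EJ; enqueue RD, ZV → queue [IX, OF, TT, ZQ, RD, ZV]
Visit IX; enqueue AM, LY, SC, SM, TQ → queue [OF, TT, ZQ, RD, ZV, AM, LY, SC, SM, TQ]
Visit OF → queue [TT, ZQ, RD, ZV, AM, LY, SC, SM, TQ]
Visit TT; enqueue FP, WP → queue [ZQ, RD, ZV, AM, LY, SC, SM, TQ, FP, WP]
Visit ZQ → queue [RD, ZV, AM, LY, SC, SM, TQ, FP, WP]
Visit RD → queue [ZV, AM, LY, SC, SM, TQ, FP, WP]
Visit ZV; enqueue IS → queue [AM, LY, SC, SM, TQ, FP, WP, IS]
Visit AM; enqueue DT → queue [LY, SC, SM, TQ, FP, WP, IS, DT]
Visit LY → queue [SC, SM, TQ, FP, WP, IS, DT]
Visit SC → queue [SM, TQ, FP, WP, IS, DT]
Visit SM → queue [TQ, FP, WP, IS, DT]
Visit TQ → queue [FP, WP, IS, DT]
Visit FP → queue [WP, IS, DT]
Visit WP → queue [IS, DT]
Visit IS → queue [DT]
Visit DT; enqueue SD, XW → queue [SD, XW]
Visit SD → queue [XW]
Visit XW → queue []

MO EJ IX OF TT ZQ RD ZV AM LY SC SM TQ FP WP IS DT SD XW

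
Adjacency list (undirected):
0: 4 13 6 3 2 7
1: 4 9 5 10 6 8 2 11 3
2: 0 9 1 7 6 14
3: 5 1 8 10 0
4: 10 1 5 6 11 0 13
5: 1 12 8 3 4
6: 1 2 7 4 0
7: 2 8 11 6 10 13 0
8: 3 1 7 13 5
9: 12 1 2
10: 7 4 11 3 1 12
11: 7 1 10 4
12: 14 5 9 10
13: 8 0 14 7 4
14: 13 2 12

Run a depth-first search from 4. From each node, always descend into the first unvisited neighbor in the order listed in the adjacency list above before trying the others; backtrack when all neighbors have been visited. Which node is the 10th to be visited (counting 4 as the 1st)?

Visit 4
4 → 10
10 → 7
7 → 2
2 → 0
0 → 13
13 → 8
8 → 3
3 → 5
5 → 1
1 → 9
9 → 12
12 → 14
1 → 6
1 → 11

Visit order: 4, 10, 7, 2, 0, 13, 8, 3, 5, 1, 9, 12, 14, 6, 11

1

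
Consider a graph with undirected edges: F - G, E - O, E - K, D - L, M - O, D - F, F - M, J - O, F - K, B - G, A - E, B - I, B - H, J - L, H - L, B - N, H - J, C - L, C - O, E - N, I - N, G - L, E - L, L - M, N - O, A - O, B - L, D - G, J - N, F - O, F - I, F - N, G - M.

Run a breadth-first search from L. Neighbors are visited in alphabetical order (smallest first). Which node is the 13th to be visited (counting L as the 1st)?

F

Visit L; enqueue B, C, D, E, G, H, J, M → queue [B, C, D, E, G, H, J, M]
Visit B; enqueue I, N → queue [C, D, E, G, H, J, M, I, N]
Visit C; enqueue O → queue [D, E, G, H, J, M, I, N, O]
Visit D; enqueue F → queue [E, G, H, J, M, I, N, O, F]
Visit E; enqueue A, K → queue [G, H, J, M, I, N, O, F, A, K]
Visit G → queue [H, J, M, I, N, O, F, A, K]
Visit H → queue [J, M, I, N, O, F, A, K]
Visit J → queue [M, I, N, O, F, A, K]
Visit M → queue [I, N, O, F, A, K]
Visit I → queue [N, O, F, A, K]
Visit N → queue [O, F, A, K]
Visit O → queue [F, A, K]
Visit F → queue [A, K]
Visit A → queue [K]
Visit K → queue []

Visit order: L, B, C, D, E, G, H, J, M, I, N, O, F, A, K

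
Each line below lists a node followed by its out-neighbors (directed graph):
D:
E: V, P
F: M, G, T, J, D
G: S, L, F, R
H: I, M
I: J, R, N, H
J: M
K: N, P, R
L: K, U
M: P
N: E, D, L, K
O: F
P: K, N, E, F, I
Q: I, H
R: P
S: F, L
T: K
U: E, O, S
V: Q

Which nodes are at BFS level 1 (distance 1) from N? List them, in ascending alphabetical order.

D, E, K, L

Level 0: N
Level 1: D, E, K, L
Level 2: P, R, U, V
Level 3: F, I, O, Q, S
Level 4: G, H, J, M, T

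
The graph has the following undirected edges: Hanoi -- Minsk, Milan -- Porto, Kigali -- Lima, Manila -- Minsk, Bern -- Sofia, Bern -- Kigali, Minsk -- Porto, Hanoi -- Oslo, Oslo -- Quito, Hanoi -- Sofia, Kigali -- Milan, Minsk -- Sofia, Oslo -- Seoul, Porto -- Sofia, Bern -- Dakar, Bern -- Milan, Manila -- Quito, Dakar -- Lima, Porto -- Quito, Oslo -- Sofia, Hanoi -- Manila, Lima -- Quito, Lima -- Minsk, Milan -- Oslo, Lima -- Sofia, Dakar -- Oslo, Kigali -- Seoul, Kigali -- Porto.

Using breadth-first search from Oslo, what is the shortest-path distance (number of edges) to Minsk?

2

Level 0: Oslo
Level 1: Dakar, Hanoi, Milan, Quito, Seoul, Sofia
Level 2: Bern, Kigali, Lima, Manila, Minsk, Porto
Minsk first appears at level 2.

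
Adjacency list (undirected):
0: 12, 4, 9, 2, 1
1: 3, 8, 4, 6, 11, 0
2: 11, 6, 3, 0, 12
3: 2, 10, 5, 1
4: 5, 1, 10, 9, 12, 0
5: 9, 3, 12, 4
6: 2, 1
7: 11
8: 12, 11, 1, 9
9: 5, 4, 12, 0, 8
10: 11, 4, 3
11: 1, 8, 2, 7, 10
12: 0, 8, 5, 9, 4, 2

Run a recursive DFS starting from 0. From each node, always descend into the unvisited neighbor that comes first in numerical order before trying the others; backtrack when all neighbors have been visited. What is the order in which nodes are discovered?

Visit 0
0 → 1
1 → 3
3 → 2
2 → 6
2 → 11
11 → 7
11 → 8
8 → 9
9 → 4
4 → 5
5 → 12
4 → 10

0 → 1 → 3 → 2 → 6 → 11 → 7 → 8 → 9 → 4 → 5 → 12 → 10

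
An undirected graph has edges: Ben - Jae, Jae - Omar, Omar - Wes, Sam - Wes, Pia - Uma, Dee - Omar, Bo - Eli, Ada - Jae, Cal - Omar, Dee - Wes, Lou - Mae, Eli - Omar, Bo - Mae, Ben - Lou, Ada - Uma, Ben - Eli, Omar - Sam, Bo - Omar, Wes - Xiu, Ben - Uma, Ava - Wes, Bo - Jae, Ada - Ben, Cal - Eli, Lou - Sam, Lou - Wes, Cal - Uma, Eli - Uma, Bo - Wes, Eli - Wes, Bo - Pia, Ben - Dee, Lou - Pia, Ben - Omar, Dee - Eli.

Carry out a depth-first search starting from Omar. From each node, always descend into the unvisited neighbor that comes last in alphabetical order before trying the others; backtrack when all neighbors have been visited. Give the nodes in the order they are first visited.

Visit Omar
Omar → Wes
Wes → Xiu
Wes → Sam
Sam → Lou
Lou → Pia
Pia → Uma
Uma → Eli
Eli → Dee
Dee → Ben
Ben → Jae
Jae → Bo
Bo → Mae
Jae → Ada
Eli → Cal
Wes → Ava

Omar, Wes, Xiu, Sam, Lou, Pia, Uma, Eli, Dee, Ben, Jae, Bo, Mae, Ada, Cal, Ava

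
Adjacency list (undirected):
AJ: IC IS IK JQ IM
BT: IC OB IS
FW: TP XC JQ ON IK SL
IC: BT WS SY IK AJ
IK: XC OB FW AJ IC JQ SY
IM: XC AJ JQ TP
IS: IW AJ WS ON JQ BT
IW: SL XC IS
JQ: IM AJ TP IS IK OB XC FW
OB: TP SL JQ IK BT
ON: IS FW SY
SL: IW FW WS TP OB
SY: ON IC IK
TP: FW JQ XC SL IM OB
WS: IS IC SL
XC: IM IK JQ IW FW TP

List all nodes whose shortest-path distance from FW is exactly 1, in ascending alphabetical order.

IK, JQ, ON, SL, TP, XC

Level 0: FW
Level 1: IK, JQ, ON, SL, TP, XC
Level 2: AJ, IC, IM, IS, IW, OB, SY, WS
Level 3: BT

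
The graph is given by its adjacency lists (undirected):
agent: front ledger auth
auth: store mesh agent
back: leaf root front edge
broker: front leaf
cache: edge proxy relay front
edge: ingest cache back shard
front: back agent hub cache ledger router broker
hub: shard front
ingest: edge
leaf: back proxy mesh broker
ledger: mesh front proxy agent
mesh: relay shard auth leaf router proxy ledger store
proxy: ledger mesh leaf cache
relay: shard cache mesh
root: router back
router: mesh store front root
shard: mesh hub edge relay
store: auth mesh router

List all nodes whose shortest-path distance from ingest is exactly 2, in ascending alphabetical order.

back, cache, shard

Level 0: ingest
Level 1: edge
Level 2: back, cache, shard
Level 3: front, hub, leaf, mesh, proxy, relay, root
Level 4: agent, auth, broker, ledger, router, store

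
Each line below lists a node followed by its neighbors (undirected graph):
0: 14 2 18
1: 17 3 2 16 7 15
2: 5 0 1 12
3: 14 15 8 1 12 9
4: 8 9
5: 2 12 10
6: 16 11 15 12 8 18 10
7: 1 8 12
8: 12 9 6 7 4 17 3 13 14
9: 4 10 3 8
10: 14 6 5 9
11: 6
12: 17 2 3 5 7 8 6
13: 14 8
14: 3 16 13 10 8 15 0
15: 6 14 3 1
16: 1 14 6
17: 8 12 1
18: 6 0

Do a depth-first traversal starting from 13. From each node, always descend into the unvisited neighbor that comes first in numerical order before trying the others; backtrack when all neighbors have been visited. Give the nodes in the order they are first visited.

13 -> 8 -> 3 -> 1 -> 2 -> 0 -> 14 -> 10 -> 5 -> 12 -> 6 -> 11 -> 15 -> 16 -> 18 -> 7 -> 17 -> 9 -> 4

Visit 13
13 → 8
8 → 3
3 → 1
1 → 2
2 → 0
0 → 14
14 → 10
10 → 5
5 → 12
12 → 6
6 → 11
6 → 15
6 → 16
6 → 18
12 → 7
12 → 17
10 → 9
9 → 4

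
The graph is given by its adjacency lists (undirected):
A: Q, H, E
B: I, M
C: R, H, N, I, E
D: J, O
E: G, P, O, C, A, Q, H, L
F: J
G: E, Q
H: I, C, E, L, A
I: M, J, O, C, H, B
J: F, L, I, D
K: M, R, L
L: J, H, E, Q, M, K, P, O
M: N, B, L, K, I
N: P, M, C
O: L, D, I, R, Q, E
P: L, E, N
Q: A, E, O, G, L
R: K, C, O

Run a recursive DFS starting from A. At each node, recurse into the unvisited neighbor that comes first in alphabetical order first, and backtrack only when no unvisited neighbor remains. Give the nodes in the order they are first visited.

Visit A
A → E
E → C
C → H
H → I
I → B
B → M
M → K
K → L
L → J
J → D
D → O
O → Q
Q → G
O → R
J → F
L → P
P → N

A → E → C → H → I → B → M → K → L → J → D → O → Q → G → R → F → P → N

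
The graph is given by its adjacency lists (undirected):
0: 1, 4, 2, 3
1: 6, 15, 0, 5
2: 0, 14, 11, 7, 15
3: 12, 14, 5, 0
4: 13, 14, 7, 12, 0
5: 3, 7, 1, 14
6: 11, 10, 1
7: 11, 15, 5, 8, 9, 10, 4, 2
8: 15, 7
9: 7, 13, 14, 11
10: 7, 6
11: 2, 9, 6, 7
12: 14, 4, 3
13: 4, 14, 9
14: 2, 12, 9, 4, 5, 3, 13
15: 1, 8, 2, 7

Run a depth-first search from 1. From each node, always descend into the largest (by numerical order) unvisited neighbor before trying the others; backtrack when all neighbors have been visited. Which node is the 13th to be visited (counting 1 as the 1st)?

0

Visit 1
1 → 15
15 → 8
8 → 7
7 → 11
11 → 9
9 → 14
14 → 13
13 → 4
4 → 12
12 → 3
3 → 5
3 → 0
0 → 2
11 → 6
6 → 10

Visit order: 1, 15, 8, 7, 11, 9, 14, 13, 4, 12, 3, 5, 0, 2, 6, 10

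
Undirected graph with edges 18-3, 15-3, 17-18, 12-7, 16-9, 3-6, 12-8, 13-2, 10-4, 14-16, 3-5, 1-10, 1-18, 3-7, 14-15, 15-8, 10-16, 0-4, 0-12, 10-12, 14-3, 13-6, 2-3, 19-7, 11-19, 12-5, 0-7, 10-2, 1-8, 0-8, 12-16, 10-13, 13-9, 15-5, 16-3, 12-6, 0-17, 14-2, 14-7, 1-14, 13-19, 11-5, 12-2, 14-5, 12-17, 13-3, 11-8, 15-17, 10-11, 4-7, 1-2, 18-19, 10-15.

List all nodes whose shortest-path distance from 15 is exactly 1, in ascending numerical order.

3, 5, 8, 10, 14, 17

Level 0: 15
Level 1: 3, 5, 8, 10, 14, 17
Level 2: 0, 1, 2, 4, 6, 7, 11, 12, 13, 16, 18
Level 3: 9, 19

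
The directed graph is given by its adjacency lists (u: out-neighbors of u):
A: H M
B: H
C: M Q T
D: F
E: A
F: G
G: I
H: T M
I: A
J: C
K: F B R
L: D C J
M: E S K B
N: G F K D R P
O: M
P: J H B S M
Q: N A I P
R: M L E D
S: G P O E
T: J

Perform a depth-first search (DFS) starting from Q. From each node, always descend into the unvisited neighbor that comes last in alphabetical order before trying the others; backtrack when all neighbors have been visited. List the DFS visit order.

Q P S O M K R L J C T D F G I A H E B N

Visit Q
Q → P
P → S
S → O
O → M
M → K
K → R
R → L
L → J
J → C
C → T
L → D
D → F
F → G
G → I
I → A
A → H
R → E
K → B
Q → N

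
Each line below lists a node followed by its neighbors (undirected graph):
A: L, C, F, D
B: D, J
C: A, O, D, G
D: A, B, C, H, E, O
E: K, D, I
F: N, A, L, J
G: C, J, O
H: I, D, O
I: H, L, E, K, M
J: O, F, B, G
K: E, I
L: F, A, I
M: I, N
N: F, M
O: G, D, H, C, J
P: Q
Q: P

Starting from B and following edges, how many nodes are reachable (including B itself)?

15

BFS from B visits: B, D, J, A, C, E, H, O, F, G, L, I, K, N, M
Reachable nodes: 15 of 17 total.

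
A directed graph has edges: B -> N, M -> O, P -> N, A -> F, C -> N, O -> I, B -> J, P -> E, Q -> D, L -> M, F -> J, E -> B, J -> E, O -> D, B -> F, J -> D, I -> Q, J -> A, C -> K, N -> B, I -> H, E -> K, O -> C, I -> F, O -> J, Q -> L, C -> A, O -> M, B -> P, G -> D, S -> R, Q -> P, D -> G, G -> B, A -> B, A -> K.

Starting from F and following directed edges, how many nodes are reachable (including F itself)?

10

BFS from F visits: F, J, E, D, A, K, B, G, P, N
Reachable nodes: 10 of 19 total.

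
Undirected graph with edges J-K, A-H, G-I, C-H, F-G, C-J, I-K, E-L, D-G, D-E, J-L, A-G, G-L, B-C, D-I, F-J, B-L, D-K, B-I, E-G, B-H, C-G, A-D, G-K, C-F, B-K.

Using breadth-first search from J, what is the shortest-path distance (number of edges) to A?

Level 0: J
Level 1: C, F, K, L
Level 2: B, D, E, G, H, I
Level 3: A
A first appears at level 3.

3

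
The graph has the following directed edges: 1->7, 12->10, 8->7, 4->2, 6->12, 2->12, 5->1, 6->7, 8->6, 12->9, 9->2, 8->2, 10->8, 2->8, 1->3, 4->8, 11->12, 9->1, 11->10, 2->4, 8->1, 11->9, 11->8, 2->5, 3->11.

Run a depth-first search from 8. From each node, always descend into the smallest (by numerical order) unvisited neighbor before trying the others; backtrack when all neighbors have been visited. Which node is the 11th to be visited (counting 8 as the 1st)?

7

Visit 8
8 → 1
1 → 3
3 → 11
11 → 9
9 → 2
2 → 4
2 → 5
2 → 12
12 → 10
1 → 7
8 → 6

Visit order: 8, 1, 3, 11, 9, 2, 4, 5, 12, 10, 7, 6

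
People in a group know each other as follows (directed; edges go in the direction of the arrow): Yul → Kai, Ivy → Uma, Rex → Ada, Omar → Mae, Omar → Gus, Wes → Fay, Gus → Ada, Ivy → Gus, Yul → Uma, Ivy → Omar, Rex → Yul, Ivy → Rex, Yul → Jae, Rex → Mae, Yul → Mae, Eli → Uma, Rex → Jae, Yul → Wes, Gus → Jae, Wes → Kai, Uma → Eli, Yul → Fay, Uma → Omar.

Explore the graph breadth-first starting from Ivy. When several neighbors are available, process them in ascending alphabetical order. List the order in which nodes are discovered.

Visit Ivy; enqueue Gus, Omar, Rex, Uma → queue [Gus, Omar, Rex, Uma]
Visit Gus; enqueue Ada, Jae → queue [Omar, Rex, Uma, Ada, Jae]
Visit Omar; enqueue Mae → queue [Rex, Uma, Ada, Jae, Mae]
Visit Rex; enqueue Yul → queue [Uma, Ada, Jae, Mae, Yul]
Visit Uma; enqueue Eli → queue [Ada, Jae, Mae, Yul, Eli]
Visit Ada → queue [Jae, Mae, Yul, Eli]
Visit Jae → queue [Mae, Yul, Eli]
Visit Mae → queue [Yul, Eli]
Visit Yul; enqueue Fay, Kai, Wes → queue [Eli, Fay, Kai, Wes]
Visit Eli → queue [Fay, Kai, Wes]
Visit Fay → queue [Kai, Wes]
Visit Kai → queue [Wes]
Visit Wes → queue []

Ivy, Gus, Omar, Rex, Uma, Ada, Jae, Mae, Yul, Eli, Fay, Kai, Wes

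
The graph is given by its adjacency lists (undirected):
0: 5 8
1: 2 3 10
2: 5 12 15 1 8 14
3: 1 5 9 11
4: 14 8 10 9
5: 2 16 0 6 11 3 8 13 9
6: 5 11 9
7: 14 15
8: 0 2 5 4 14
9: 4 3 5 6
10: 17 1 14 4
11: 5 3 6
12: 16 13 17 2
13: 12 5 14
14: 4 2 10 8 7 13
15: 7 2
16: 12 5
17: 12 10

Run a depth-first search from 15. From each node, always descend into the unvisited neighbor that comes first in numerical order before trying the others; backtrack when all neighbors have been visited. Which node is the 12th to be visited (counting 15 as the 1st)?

Visit 15
15 → 2
2 → 1
1 → 3
3 → 5
5 → 0
0 → 8
8 → 4
4 → 9
9 → 6
6 → 11
4 → 10
10 → 14
14 → 7
14 → 13
13 → 12
12 → 16
12 → 17

Visit order: 15, 2, 1, 3, 5, 0, 8, 4, 9, 6, 11, 10, 14, 7, 13, 12, 16, 17

10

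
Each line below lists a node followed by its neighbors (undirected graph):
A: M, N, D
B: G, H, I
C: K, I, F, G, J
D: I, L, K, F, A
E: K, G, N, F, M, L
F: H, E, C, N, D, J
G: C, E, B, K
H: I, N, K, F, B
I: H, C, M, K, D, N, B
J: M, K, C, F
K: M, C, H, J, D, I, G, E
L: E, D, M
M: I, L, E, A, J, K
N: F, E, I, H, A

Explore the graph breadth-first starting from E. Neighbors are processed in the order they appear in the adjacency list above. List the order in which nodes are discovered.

E, K, G, N, F, M, L, C, H, J, D, I, B, A

Visit E; enqueue K, G, N, F, M, L → queue [K, G, N, F, M, L]
Visit K; enqueue C, H, J, D, I → queue [G, N, F, M, L, C, H, J, D, I]
Visit G; enqueue B → queue [N, F, M, L, C, H, J, D, I, B]
Visit N; enqueue A → queue [F, M, L, C, H, J, D, I, B, A]
Visit F → queue [M, L, C, H, J, D, I, B, A]
Visit M → queue [L, C, H, J, D, I, B, A]
Visit L → queue [C, H, J, D, I, B, A]
Visit C → queue [H, J, D, I, B, A]
Visit H → queue [J, D, I, B, A]
Visit J → queue [D, I, B, A]
Visit D → queue [I, B, A]
Visit I → queue [B, A]
Visit B → queue [A]
Visit A → queue []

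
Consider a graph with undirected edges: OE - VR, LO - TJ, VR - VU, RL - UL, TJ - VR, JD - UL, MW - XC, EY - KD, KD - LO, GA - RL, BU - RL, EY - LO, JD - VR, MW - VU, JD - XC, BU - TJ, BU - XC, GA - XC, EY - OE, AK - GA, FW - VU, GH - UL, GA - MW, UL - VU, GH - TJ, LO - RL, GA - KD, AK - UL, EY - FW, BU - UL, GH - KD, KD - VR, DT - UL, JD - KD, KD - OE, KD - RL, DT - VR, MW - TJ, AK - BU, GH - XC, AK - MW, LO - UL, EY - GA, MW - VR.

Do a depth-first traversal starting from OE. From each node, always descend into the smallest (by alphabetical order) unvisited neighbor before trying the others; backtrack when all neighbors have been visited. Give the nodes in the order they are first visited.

OE, EY, FW, VU, MW, AK, BU, RL, GA, KD, GH, TJ, LO, UL, DT, VR, JD, XC

Visit OE
OE → EY
EY → FW
FW → VU
VU → MW
MW → AK
AK → BU
BU → RL
RL → GA
GA → KD
KD → GH
GH → TJ
TJ → LO
LO → UL
UL → DT
DT → VR
VR → JD
JD → XC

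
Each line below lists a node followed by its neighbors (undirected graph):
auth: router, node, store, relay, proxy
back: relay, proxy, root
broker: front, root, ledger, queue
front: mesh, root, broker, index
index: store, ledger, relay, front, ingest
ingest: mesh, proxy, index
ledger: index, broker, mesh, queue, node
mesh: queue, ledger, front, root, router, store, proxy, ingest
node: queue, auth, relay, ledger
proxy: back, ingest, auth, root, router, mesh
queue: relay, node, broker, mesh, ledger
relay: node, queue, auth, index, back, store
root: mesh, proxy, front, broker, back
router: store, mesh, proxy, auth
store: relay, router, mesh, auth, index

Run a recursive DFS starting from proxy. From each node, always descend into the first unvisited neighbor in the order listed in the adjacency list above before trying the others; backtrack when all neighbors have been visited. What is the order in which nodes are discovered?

Visit proxy
proxy → back
back → relay
relay → node
node → queue
queue → broker
broker → front
front → mesh
mesh → ledger
ledger → index
index → store
store → router
router → auth
index → ingest
mesh → root

proxy → back → relay → node → queue → broker → front → mesh → ledger → index → store → router → auth → ingest → root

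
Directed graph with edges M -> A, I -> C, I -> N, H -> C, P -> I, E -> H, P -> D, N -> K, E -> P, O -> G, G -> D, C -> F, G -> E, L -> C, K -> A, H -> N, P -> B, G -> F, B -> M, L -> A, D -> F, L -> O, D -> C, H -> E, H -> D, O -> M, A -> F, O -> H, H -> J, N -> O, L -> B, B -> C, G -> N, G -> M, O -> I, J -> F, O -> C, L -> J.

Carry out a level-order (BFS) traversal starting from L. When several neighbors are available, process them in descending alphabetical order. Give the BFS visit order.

L -> O -> J -> C -> B -> A -> M -> I -> H -> G -> F -> N -> E -> D -> K -> P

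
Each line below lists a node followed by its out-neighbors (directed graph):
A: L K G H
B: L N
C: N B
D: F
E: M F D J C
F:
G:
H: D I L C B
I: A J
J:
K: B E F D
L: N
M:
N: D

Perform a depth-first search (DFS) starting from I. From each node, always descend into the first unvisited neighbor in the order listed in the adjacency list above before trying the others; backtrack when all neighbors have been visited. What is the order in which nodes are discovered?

Visit I
I → A
A → L
L → N
N → D
D → F
A → K
K → B
K → E
E → M
E → J
E → C
A → G
A → H

I A L N D F K B E M J C G H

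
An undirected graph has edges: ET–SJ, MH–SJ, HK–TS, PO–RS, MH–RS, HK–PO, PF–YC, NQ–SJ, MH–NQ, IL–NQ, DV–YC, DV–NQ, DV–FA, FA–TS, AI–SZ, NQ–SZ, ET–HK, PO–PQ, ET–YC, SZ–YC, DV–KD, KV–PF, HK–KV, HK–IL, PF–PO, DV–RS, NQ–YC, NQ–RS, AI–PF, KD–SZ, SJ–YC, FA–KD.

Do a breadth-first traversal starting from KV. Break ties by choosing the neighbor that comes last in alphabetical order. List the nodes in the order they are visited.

Visit KV; enqueue PF, HK → queue [PF, HK]
Visit PF; enqueue YC, PO, AI → queue [HK, YC, PO, AI]
Visit HK; enqueue TS, IL, ET → queue [YC, PO, AI, TS, IL, ET]
Visit YC; enqueue SZ, SJ, NQ, DV → queue [PO, AI, TS, IL, ET, SZ, SJ, NQ, DV]
Visit PO; enqueue RS, PQ → queue [AI, TS, IL, ET, SZ, SJ, NQ, DV, RS, PQ]
Visit AI → queue [TS, IL, ET, SZ, SJ, NQ, DV, RS, PQ]
Visit TS; enqueue FA → queue [IL, ET, SZ, SJ, NQ, DV, RS, PQ, FA]
Visit IL → queue [ET, SZ, SJ, NQ, DV, RS, PQ, FA]
Visit ET → queue [SZ, SJ, NQ, DV, RS, PQ, FA]
Visit SZ; enqueue KD → queue [SJ, NQ, DV, RS, PQ, FA, KD]
Visit SJ; enqueue MH → queue [NQ, DV, RS, PQ, FA, KD, MH]
Visit NQ → queue [DV, RS, PQ, FA, KD, MH]
Visit DV → queue [RS, PQ, FA, KD, MH]
Visit RS → queue [PQ, FA, KD, MH]
Visit PQ → queue [FA, KD, MH]
Visit FA → queue [KD, MH]
Visit KD → queue [MH]
Visit MH → queue []

KV -> PF -> HK -> YC -> PO -> AI -> TS -> IL -> ET -> SZ -> SJ -> NQ -> DV -> RS -> PQ -> FA -> KD -> MH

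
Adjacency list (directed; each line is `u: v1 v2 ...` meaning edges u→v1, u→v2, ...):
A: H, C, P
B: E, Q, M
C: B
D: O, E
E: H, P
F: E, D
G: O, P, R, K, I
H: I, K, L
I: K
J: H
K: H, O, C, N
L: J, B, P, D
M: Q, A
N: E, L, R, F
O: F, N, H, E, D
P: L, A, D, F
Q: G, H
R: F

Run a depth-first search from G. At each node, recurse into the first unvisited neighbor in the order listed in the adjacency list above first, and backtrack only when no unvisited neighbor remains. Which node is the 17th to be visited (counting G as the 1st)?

Visit G
G → O
O → F
F → E
E → H
H → I
I → K
K → C
C → B
B → Q
B → M
M → A
A → P
P → L
L → J
L → D
K → N
N → R

Visit order: G, O, F, E, H, I, K, C, B, Q, M, A, P, L, J, D, N, R

N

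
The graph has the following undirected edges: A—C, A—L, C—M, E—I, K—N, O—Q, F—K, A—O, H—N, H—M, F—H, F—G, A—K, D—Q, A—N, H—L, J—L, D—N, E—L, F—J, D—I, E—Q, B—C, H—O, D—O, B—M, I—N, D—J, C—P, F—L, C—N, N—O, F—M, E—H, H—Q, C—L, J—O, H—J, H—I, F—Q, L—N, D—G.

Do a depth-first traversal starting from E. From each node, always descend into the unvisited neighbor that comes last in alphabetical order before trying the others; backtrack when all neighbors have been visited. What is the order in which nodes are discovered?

Visit E
E → Q
Q → O
O → N
N → L
L → J
J → H
H → M
M → F
F → K
K → A
A → C
C → P
C → B
F → G
G → D
D → I

E, Q, O, N, L, J, H, M, F, K, A, C, P, B, G, D, I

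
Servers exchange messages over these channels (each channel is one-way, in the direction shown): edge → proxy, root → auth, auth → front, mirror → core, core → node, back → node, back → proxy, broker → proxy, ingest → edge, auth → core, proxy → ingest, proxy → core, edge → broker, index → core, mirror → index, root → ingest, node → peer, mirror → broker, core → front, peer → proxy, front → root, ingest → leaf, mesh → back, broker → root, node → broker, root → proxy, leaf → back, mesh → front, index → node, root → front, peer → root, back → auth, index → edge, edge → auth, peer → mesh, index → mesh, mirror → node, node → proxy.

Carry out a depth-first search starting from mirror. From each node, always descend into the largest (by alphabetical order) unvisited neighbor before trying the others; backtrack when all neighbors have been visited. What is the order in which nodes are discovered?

Visit mirror
mirror → node
node → proxy
proxy → ingest
ingest → leaf
leaf → back
back → auth
auth → front
front → root
auth → core
ingest → edge
edge → broker
node → peer
peer → mesh
mirror → index

mirror → node → proxy → ingest → leaf → back → auth → front → root → core → edge → broker → peer → mesh → index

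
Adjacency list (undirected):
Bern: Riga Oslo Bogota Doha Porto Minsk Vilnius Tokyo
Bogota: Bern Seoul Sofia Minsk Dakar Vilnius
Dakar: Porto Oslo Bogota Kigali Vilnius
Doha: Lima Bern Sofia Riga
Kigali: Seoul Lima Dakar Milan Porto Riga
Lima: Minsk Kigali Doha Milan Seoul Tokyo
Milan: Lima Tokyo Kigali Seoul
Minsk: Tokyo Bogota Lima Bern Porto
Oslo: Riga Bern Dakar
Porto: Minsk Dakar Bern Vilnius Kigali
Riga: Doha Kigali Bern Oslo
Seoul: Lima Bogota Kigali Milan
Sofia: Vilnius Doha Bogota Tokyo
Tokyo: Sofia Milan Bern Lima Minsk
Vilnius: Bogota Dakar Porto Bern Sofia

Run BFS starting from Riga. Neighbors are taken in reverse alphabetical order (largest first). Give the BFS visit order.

Riga → Oslo → Kigali → Doha → Bern → Dakar → Seoul → Porto → Milan → Lima → Sofia → Vilnius → Tokyo → Minsk → Bogota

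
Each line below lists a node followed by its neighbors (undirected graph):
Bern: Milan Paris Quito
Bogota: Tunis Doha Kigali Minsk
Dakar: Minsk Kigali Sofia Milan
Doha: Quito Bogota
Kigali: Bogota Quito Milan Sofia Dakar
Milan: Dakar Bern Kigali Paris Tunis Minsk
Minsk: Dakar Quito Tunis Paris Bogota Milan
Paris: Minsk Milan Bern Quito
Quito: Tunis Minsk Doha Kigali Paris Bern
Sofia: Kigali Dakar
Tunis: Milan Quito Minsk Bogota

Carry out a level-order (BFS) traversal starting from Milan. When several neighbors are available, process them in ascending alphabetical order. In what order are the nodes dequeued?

Milan Bern Dakar Kigali Minsk Paris Tunis Quito Sofia Bogota Doha

Visit Milan; enqueue Bern, Dakar, Kigali, Minsk, Paris, Tunis → queue [Bern, Dakar, Kigali, Minsk, Paris, Tunis]
Visit Bern; enqueue Quito → queue [Dakar, Kigali, Minsk, Paris, Tunis, Quito]
Visit Dakar; enqueue Sofia → queue [Kigali, Minsk, Paris, Tunis, Quito, Sofia]
Visit Kigali; enqueue Bogota → queue [Minsk, Paris, Tunis, Quito, Sofia, Bogota]
Visit Minsk → queue [Paris, Tunis, Quito, Sofia, Bogota]
Visit Paris → queue [Tunis, Quito, Sofia, Bogota]
Visit Tunis → queue [Quito, Sofia, Bogota]
Visit Quito; enqueue Doha → queue [Sofia, Bogota, Doha]
Visit Sofia → queue [Bogota, Doha]
Visit Bogota → queue [Doha]
Visit Doha → queue []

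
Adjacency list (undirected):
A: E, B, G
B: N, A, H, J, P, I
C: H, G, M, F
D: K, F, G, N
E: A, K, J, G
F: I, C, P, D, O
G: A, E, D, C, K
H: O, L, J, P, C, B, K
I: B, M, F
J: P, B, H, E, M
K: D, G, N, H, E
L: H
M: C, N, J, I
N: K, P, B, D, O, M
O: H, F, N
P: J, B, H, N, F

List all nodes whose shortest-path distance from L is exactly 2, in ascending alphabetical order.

Level 0: L
Level 1: H
Level 2: B, C, J, K, O, P
Level 3: A, D, E, F, G, I, M, N

B, C, J, K, O, P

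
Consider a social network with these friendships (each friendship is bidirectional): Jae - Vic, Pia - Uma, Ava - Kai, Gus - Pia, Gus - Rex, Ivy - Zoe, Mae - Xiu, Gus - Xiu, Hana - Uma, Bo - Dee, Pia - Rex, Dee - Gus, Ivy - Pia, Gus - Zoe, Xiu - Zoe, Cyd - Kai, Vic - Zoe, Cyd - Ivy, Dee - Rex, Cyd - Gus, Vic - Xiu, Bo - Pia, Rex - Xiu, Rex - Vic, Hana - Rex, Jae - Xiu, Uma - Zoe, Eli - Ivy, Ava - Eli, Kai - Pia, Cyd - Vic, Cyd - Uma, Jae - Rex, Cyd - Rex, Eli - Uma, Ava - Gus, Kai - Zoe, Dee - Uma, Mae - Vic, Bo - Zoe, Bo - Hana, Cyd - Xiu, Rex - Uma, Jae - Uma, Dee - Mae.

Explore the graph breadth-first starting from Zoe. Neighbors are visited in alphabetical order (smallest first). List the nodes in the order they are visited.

Zoe, Bo, Gus, Ivy, Kai, Uma, Vic, Xiu, Dee, Hana, Pia, Ava, Cyd, Rex, Eli, Jae, Mae

Visit Zoe; enqueue Bo, Gus, Ivy, Kai, Uma, Vic, Xiu → queue [Bo, Gus, Ivy, Kai, Uma, Vic, Xiu]
Visit Bo; enqueue Dee, Hana, Pia → queue [Gus, Ivy, Kai, Uma, Vic, Xiu, Dee, Hana, Pia]
Visit Gus; enqueue Ava, Cyd, Rex → queue [Ivy, Kai, Uma, Vic, Xiu, Dee, Hana, Pia, Ava, Cyd, Rex]
Visit Ivy; enqueue Eli → queue [Kai, Uma, Vic, Xiu, Dee, Hana, Pia, Ava, Cyd, Rex, Eli]
Visit Kai → queue [Uma, Vic, Xiu, Dee, Hana, Pia, Ava, Cyd, Rex, Eli]
Visit Uma; enqueue Jae → queue [Vic, Xiu, Dee, Hana, Pia, Ava, Cyd, Rex, Eli, Jae]
Visit Vic; enqueue Mae → queue [Xiu, Dee, Hana, Pia, Ava, Cyd, Rex, Eli, Jae, Mae]
Visit Xiu → queue [Dee, Hana, Pia, Ava, Cyd, Rex, Eli, Jae, Mae]
Visit Dee → queue [Hana, Pia, Ava, Cyd, Rex, Eli, Jae, Mae]
Visit Hana → queue [Pia, Ava, Cyd, Rex, Eli, Jae, Mae]
Visit Pia → queue [Ava, Cyd, Rex, Eli, Jae, Mae]
Visit Ava → queue [Cyd, Rex, Eli, Jae, Mae]
Visit Cyd → queue [Rex, Eli, Jae, Mae]
Visit Rex → queue [Eli, Jae, Mae]
Visit Eli → queue [Jae, Mae]
Visit Jae → queue [Mae]
Visit Mae → queue []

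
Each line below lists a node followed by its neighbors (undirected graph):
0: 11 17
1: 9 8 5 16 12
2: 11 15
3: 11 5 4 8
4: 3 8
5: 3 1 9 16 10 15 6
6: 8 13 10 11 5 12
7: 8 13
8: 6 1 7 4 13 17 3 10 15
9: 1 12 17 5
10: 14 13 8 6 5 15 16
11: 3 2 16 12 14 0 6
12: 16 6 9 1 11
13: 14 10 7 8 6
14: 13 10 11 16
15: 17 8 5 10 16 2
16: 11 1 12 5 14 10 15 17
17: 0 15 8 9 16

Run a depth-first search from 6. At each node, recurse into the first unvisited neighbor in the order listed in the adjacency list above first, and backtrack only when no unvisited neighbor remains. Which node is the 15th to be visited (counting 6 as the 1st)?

17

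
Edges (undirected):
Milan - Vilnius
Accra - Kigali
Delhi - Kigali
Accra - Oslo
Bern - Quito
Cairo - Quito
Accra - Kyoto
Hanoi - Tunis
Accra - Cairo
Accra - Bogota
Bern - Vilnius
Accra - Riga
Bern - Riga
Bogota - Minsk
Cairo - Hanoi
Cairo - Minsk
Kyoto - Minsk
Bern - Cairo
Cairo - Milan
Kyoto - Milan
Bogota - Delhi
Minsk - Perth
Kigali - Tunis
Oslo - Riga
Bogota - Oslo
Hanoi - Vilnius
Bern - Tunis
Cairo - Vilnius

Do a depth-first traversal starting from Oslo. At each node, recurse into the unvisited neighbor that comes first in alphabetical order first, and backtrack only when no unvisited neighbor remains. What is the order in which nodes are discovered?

Visit Oslo
Oslo → Accra
Accra → Bogota
Bogota → Delhi
Delhi → Kigali
Kigali → Tunis
Tunis → Bern
Bern → Cairo
Cairo → Hanoi
Hanoi → Vilnius
Vilnius → Milan
Milan → Kyoto
Kyoto → Minsk
Minsk → Perth
Cairo → Quito
Bern → Riga

Oslo Accra Bogota Delhi Kigali Tunis Bern Cairo Hanoi Vilnius Milan Kyoto Minsk Perth Quito Riga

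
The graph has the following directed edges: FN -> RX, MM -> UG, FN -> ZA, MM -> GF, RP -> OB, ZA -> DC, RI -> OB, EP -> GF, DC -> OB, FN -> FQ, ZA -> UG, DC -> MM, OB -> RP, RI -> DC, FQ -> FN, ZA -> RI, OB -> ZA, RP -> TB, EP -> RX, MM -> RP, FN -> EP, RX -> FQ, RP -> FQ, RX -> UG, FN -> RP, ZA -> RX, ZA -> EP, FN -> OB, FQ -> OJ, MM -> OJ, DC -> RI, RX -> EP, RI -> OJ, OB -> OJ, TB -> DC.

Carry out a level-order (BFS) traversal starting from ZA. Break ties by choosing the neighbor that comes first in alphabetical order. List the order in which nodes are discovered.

ZA, DC, EP, RI, RX, UG, MM, OB, GF, OJ, FQ, RP, FN, TB

Visit ZA; enqueue DC, EP, RI, RX, UG → queue [DC, EP, RI, RX, UG]
Visit DC; enqueue MM, OB → queue [EP, RI, RX, UG, MM, OB]
Visit EP; enqueue GF → queue [RI, RX, UG, MM, OB, GF]
Visit RI; enqueue OJ → queue [RX, UG, MM, OB, GF, OJ]
Visit RX; enqueue FQ → queue [UG, MM, OB, GF, OJ, FQ]
Visit UG → queue [MM, OB, GF, OJ, FQ]
Visit MM; enqueue RP → queue [OB, GF, OJ, FQ, RP]
Visit OB → queue [GF, OJ, FQ, RP]
Visit GF → queue [OJ, FQ, RP]
Visit OJ → queue [FQ, RP]
Visit FQ; enqueue FN → queue [RP, FN]
Visit RP; enqueue TB → queue [FN, TB]
Visit FN → queue [TB]
Visit TB → queue []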